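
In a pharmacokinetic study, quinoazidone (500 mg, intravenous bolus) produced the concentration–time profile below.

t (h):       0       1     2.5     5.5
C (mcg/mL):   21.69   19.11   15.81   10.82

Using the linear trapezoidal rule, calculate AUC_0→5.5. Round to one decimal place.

AUC = 86.5 mcg/mL·h

Trapezoidal AUC_0→5.5:
  [0→1]: (21.69+19.11)/2 × 1 = 20.4
  [1→2.5]: (19.11+15.81)/2 × 1.5 = 26.19
  [2.5→5.5]: (15.81+10.82)/2 × 3 = 39.945
  Sum = 86.535 mcg/mL·h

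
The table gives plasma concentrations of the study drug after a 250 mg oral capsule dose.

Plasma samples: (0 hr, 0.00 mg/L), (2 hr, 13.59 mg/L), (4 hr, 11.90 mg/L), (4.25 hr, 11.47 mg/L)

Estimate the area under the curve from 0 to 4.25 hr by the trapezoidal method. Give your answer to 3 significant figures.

AUC = 42.0 mg/L·hr

Trapezoidal AUC_0→4.25:
  [0→2]: (0.00+13.59)/2 × 2 = 13.59
  [2→4]: (13.59+11.90)/2 × 2 = 25.49
  [4→4.25]: (11.90+11.47)/2 × 0.25 = 2.92125
  Sum = 42.00125 mg/L·hr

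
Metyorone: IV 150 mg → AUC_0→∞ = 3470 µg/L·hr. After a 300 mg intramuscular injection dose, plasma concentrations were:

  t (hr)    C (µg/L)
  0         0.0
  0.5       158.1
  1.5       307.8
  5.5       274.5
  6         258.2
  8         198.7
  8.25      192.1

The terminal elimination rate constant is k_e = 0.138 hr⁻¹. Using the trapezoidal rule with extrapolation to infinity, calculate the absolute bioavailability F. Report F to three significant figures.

F = 0.500

Trapezoidal AUC_0→8.25 (intramuscular injection):
  [0→0.5]: (0.0+158.1)/2 × 0.5 = 39.525
  [0.5→1.5]: (158.1+307.8)/2 × 1 = 232.95
  [1.5→5.5]: (307.8+274.5)/2 × 4 = 1164.6
  [5.5→6]: (274.5+258.2)/2 × 0.5 = 133.175
  [6→8]: (258.2+198.7)/2 × 2 = 456.9
  [8→8.25]: (198.7+192.1)/2 × 0.25 = 48.85
  Sum = 2076.0 µg/L·hr
Tail: C_last/k_e = 192.1/0.138 = 1392.029
AUC_0→∞ (intramuscular injection) = 2076.0 + 1392.029 = 3468.029 µg/L·hr
F = (AUC_ev/D_ev)/(AUC_iv/D_iv) = (3468.029/300)/(3470/150) = 11.5601/23.1333 = 0.4997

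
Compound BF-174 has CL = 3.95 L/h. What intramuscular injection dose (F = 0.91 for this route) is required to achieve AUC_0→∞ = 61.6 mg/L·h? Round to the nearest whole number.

Dose = 267 mg

Dose = CL × AUC_0→∞ / F
     = 3.95 × 61.6 / 0.91 = 267.385 mg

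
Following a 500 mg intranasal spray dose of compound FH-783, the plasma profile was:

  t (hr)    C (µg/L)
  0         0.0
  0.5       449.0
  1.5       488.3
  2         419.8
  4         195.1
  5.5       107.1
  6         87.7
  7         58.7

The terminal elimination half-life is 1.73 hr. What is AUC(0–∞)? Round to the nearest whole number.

AUC = 1918 µg/L·hr

Trapezoidal AUC_0→7:
  [0→0.5]: (0.0+449.0)/2 × 0.5 = 112.25
  [0.5→1.5]: (449.0+488.3)/2 × 1 = 468.65
  [1.5→2]: (488.3+419.8)/2 × 0.5 = 227.025
  [2→4]: (419.8+195.1)/2 × 2 = 614.9
  [4→5.5]: (195.1+107.1)/2 × 1.5 = 226.65
  [5.5→6]: (107.1+87.7)/2 × 0.5 = 48.7
  [6→7]: (87.7+58.7)/2 × 1 = 73.2
  Sum = 1771.375 µg/L·hr
k_e = ln2 / t½ = 0.693147 / 1.73 = 0.4007 hr^-1
Extrapolated tail: C_last / k_e = 58.7 / 0.4007 = 146.494
AUC_0→∞ = 1771.375 + 146.494 = 1917.869 µg/L·hr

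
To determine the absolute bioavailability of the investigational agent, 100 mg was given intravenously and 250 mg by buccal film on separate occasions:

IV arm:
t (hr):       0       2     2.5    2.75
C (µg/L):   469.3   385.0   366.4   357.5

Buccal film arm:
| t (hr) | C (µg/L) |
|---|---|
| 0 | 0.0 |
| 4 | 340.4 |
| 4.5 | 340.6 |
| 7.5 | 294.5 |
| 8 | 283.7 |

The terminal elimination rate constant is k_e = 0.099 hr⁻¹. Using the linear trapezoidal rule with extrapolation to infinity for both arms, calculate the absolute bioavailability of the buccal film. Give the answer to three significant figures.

F = 0.406

Trapezoidal AUC_0→2.75 (IV):
  [0→2]: (469.3+385.0)/2 × 2 = 854.3
  [2→2.5]: (385.0+366.4)/2 × 0.5 = 187.85
  [2.5→2.75]: (366.4+357.5)/2 × 0.25 = 90.4875
  Sum = 1132.6375 µg/L·hr
IV tail: 357.5/0.099 = 3611.111; AUC_iv,0→∞ = 1132.6375 + 3611.111 = 4743.7485 µg/L·hr
Trapezoidal AUC_0→8 (buccal film):
  [0→4]: (0.0+340.4)/2 × 4 = 680.8
  [4→4.5]: (340.4+340.6)/2 × 0.5 = 170.25
  [4.5→7.5]: (340.6+294.5)/2 × 3 = 952.65
  [7.5→8]: (294.5+283.7)/2 × 0.5 = 144.55
  Sum = 1948.25 µg/L·hr
buccal film tail: 283.7/0.099 = 2865.657; AUC_ev,0→∞ = 1948.25 + 2865.657 = 4813.907 µg/L·hr
F = (AUC_ev/D_ev)/(AUC_iv/D_iv) = (4813.907/250)/(4743.7485/100) = 19.255628/47.437485 = 0.4059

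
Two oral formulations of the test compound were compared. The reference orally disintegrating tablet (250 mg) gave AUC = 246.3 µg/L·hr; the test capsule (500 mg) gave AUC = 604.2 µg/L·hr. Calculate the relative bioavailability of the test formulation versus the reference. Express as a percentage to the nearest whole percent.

F_rel = 123%

F_rel = (AUC_test/D_test) / (AUC_ref/D_ref)
      = (604.2/500) / (246.3/250)
      = 1.2084 / 0.9852 = 1.2266 = 122.66%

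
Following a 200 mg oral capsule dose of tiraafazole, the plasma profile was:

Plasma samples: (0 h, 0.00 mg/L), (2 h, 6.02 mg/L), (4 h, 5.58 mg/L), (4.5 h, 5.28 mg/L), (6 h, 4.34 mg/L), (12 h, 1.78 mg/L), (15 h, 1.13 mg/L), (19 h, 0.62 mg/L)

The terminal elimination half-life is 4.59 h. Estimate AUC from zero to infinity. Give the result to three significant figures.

AUC = 57.9 mg/L·h

Trapezoidal AUC_0→19:
  [0→2]: (0.00+6.02)/2 × 2 = 6.02
  [2→4]: (6.02+5.58)/2 × 2 = 11.6
  [4→4.5]: (5.58+5.28)/2 × 0.5 = 2.715
  [4.5→6]: (5.28+4.34)/2 × 1.5 = 7.215
  [6→12]: (4.34+1.78)/2 × 6 = 18.36
  [12→15]: (1.78+1.13)/2 × 3 = 4.365
  [15→19]: (1.13+0.62)/2 × 4 = 3.5
  Sum = 53.775 mg/L·h
k_e = ln2 / t½ = 0.693147 / 4.59 = 0.1510 h^-1
Extrapolated tail: C_last / k_e = 0.62 / 0.151 = 4.106
AUC_0→∞ = 53.775 + 4.106 = 57.881 mg/L·h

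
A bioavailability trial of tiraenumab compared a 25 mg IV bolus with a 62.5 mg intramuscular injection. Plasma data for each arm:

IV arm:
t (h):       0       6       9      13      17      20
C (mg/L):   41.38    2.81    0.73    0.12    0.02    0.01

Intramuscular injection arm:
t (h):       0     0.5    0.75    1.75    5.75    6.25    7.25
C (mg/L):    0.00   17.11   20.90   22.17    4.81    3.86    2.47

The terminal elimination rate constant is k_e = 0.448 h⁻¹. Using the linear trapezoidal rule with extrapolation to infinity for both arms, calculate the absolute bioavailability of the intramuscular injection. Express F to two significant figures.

F = 0.27

Trapezoidal AUC_0→20 (IV):
  [0→6]: (41.38+2.81)/2 × 6 = 132.57
  [6→9]: (2.81+0.73)/2 × 3 = 5.31
  [9→13]: (0.73+0.12)/2 × 4 = 1.7
  [13→17]: (0.12+0.02)/2 × 4 = 0.28
  [17→20]: (0.02+0.01)/2 × 3 = 0.045
  Sum = 139.905 mg/L·h
IV tail: 0.01/0.448 = 0.022; AUC_iv,0→∞ = 139.905 + 0.022 = 139.927 mg/L·h
Trapezoidal AUC_0→7.25 (intramuscular injection):
  [0→0.5]: (0.00+17.11)/2 × 0.5 = 4.2775
  [0.5→0.75]: (17.11+20.90)/2 × 0.25 = 4.75125
  [0.75→1.75]: (20.90+22.17)/2 × 1 = 21.535
  [1.75→5.75]: (22.17+4.81)/2 × 4 = 53.96
  [5.75→6.25]: (4.81+3.86)/2 × 0.5 = 2.1675
  [6.25→7.25]: (3.86+2.47)/2 × 1 = 3.165
  Sum = 89.85625 mg/L·h
intramuscular injection tail: 2.47/0.448 = 5.513; AUC_ev,0→∞ = 89.85625 + 5.513 = 95.36925 mg/L·h
F = (AUC_ev/D_ev)/(AUC_iv/D_iv) = (95.36925/62.5)/(139.927/25) = 1.525908/5.59708 = 0.2726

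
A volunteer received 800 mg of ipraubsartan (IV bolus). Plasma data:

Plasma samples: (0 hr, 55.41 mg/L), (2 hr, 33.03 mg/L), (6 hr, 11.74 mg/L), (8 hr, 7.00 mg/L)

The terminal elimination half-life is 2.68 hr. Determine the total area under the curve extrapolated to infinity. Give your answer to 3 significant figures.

AUC = 224 mg/L·hr

Trapezoidal AUC_0→8:
  [0→2]: (55.41+33.03)/2 × 2 = 88.44
  [2→6]: (33.03+11.74)/2 × 4 = 89.54
  [6→8]: (11.74+7.00)/2 × 2 = 18.74
  Sum = 196.72 mg/L·hr
k_e = ln2 / t½ = 0.693147 / 2.68 = 0.2586 hr^-1
Extrapolated tail: C_last / k_e = 7.00 / 0.2586 = 27.069
AUC_0→∞ = 196.72 + 27.069 = 223.789 mg/L·hr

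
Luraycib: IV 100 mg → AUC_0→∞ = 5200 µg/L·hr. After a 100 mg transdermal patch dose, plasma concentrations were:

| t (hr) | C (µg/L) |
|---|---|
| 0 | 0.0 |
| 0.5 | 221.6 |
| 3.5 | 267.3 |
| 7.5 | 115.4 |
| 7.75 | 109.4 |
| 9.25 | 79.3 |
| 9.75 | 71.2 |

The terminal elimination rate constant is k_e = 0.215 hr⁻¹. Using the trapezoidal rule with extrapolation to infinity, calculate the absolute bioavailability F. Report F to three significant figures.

F = 0.402

Trapezoidal AUC_0→9.75 (transdermal patch):
  [0→0.5]: (0.0+221.6)/2 × 0.5 = 55.4
  [0.5→3.5]: (221.6+267.3)/2 × 3 = 733.35
  [3.5→7.5]: (267.3+115.4)/2 × 4 = 765.4
  [7.5→7.75]: (115.4+109.4)/2 × 0.25 = 28.1
  [7.75→9.25]: (109.4+79.3)/2 × 1.5 = 141.525
  [9.25→9.75]: (79.3+71.2)/2 × 0.5 = 37.625
  Sum = 1761.4 µg/L·hr
Tail: C_last/k_e = 71.2/0.215 = 331.163
AUC_0→∞ (transdermal patch) = 1761.4 + 331.163 = 2092.563 µg/L·hr
F = (AUC_ev/D_ev)/(AUC_iv/D_iv) = (2092.563/100)/(5200/100) = 20.92563/52 = 0.4024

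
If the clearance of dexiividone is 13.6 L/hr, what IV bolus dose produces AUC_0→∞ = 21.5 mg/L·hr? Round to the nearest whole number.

Dose = 292 mg

Dose_iv = CL × AUC_0→∞
     = 13.6 × 21.5 = 292.4 mg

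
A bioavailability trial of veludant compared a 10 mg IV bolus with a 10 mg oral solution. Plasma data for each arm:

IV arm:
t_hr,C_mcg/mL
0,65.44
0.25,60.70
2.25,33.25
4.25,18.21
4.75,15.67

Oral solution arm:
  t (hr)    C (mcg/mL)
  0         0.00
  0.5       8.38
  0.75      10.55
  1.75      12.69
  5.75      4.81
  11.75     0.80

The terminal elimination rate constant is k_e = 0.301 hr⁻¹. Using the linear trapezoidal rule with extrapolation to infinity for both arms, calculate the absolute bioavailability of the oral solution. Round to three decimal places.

F = 0.318

Trapezoidal AUC_0→4.75 (IV):
  [0→0.25]: (65.44+60.70)/2 × 0.25 = 15.7675
  [0.25→2.25]: (60.70+33.25)/2 × 2 = 93.95
  [2.25→4.25]: (33.25+18.21)/2 × 2 = 51.46
  [4.25→4.75]: (18.21+15.67)/2 × 0.5 = 8.47
  Sum = 169.6475 mcg/mL·hr
IV tail: 15.67/0.301 = 52.060; AUC_iv,0→∞ = 169.6475 + 52.060 = 221.7075 mcg/mL·hr
Trapezoidal AUC_0→11.75 (oral solution):
  [0→0.5]: (0.00+8.38)/2 × 0.5 = 2.095
  [0.5→0.75]: (8.38+10.55)/2 × 0.25 = 2.36625
  [0.75→1.75]: (10.55+12.69)/2 × 1 = 11.62
  [1.75→5.75]: (12.69+4.81)/2 × 4 = 35.0
  [5.75→11.75]: (4.81+0.80)/2 × 6 = 16.83
  Sum = 67.91125 mcg/mL·hr
oral solution tail: 0.80/0.301 = 2.658; AUC_ev,0→∞ = 67.91125 + 2.658 = 70.56925 mcg/mL·hr
F = (AUC_ev/D_ev)/(AUC_iv/D_iv) = (70.56925/10)/(221.7075/10) = 7.056925/22.17075 = 0.3183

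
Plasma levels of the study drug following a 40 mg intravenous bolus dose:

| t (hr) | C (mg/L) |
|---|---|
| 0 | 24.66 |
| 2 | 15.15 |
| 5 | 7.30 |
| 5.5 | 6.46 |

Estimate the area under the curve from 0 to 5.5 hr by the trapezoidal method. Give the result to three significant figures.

Trapezoidal AUC_0→5.5:
  [0→2]: (24.66+15.15)/2 × 2 = 39.81
  [2→5]: (15.15+7.30)/2 × 3 = 33.675
  [5→5.5]: (7.30+6.46)/2 × 0.5 = 3.44
  Sum = 76.925 mg/L·hr

AUC = 76.9 mg/L·hr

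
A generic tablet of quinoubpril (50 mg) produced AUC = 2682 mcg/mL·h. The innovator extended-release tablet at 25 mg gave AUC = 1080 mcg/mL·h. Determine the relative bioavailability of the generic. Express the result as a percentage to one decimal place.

F_rel = (AUC_test/D_test) / (AUC_ref/D_ref)
      = (2682/50) / (1080/25)
      = 53.64 / 43.2 = 1.2417 = 124.17%

F_rel = 124.2%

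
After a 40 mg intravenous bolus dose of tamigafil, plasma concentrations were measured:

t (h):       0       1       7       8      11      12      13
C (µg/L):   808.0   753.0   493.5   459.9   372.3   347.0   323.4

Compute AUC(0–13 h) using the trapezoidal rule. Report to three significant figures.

AUC = 6940 µg/L·h

Trapezoidal AUC_0→13:
  [0→1]: (808.0+753.0)/2 × 1 = 780.5
  [1→7]: (753.0+493.5)/2 × 6 = 3739.5
  [7→8]: (493.5+459.9)/2 × 1 = 476.7
  [8→11]: (459.9+372.3)/2 × 3 = 1248.3
  [11→12]: (372.3+347.0)/2 × 1 = 359.65
  [12→13]: (347.0+323.4)/2 × 1 = 335.2
  Sum = 6939.85 µg/L·h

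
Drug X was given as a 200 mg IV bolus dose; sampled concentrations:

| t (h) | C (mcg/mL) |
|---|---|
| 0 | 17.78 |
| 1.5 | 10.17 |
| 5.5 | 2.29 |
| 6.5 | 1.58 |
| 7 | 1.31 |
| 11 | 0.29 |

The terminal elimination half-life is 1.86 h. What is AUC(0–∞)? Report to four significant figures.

AUC = 52.52 mcg/mL·h

Trapezoidal AUC_0→11:
  [0→1.5]: (17.78+10.17)/2 × 1.5 = 20.9625
  [1.5→5.5]: (10.17+2.29)/2 × 4 = 24.92
  [5.5→6.5]: (2.29+1.58)/2 × 1 = 1.935
  [6.5→7]: (1.58+1.31)/2 × 0.5 = 0.7225
  [7→11]: (1.31+0.29)/2 × 4 = 3.2
  Sum = 51.74 mcg/mL·h
k_e = ln2 / t½ = 0.693147 / 1.86 = 0.3727 h^-1
Extrapolated tail: C_last / k_e = 0.29 / 0.3727 = 0.778
AUC_0→∞ = 51.74 + 0.778 = 52.518 mcg/mL·h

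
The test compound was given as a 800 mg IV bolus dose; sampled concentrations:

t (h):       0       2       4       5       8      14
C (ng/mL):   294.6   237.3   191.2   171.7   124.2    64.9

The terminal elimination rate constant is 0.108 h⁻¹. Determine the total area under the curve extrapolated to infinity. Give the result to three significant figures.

AUC = 2750 ng/mL·h

Trapezoidal AUC_0→14:
  [0→2]: (294.6+237.3)/2 × 2 = 531.9
  [2→4]: (237.3+191.2)/2 × 2 = 428.5
  [4→5]: (191.2+171.7)/2 × 1 = 181.45
  [5→8]: (171.7+124.2)/2 × 3 = 443.85
  [8→14]: (124.2+64.9)/2 × 6 = 567.3
  Sum = 2153.0 ng/mL·h
Extrapolated tail: C_last / k_e = 64.9 / 0.108 = 600.926
AUC_0→∞ = 2153.0 + 600.926 = 2753.926 ng/mL·h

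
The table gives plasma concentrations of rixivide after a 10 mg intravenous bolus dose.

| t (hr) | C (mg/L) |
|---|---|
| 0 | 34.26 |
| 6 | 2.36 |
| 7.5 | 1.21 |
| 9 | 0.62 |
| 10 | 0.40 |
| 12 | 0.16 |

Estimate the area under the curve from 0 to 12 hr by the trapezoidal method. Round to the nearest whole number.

AUC = 115 mg/L·hr

Trapezoidal AUC_0→12:
  [0→6]: (34.26+2.36)/2 × 6 = 109.86
  [6→7.5]: (2.36+1.21)/2 × 1.5 = 2.6775
  [7.5→9]: (1.21+0.62)/2 × 1.5 = 1.3725
  [9→10]: (0.62+0.40)/2 × 1 = 0.51
  [10→12]: (0.40+0.16)/2 × 2 = 0.56
  Sum = 114.98 mg/L·hr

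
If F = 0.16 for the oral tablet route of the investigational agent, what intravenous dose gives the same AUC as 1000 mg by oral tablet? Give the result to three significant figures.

Systemic exposure from an extravascular dose = F × D_ev, so the equivalent IV dose is F × D_ev.
D_iv = F × D_ev = 0.16 × 1000 = 160 mg

D_iv = 160 mg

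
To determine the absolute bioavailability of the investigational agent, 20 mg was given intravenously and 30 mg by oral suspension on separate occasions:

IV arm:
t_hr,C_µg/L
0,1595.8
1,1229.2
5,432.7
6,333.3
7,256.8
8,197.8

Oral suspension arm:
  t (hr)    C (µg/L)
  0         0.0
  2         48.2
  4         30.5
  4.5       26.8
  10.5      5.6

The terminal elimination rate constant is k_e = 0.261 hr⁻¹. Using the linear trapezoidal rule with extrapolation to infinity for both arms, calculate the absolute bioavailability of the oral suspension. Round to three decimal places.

Trapezoidal AUC_0→8 (IV):
  [0→1]: (1595.8+1229.2)/2 × 1 = 1412.5
  [1→5]: (1229.2+432.7)/2 × 4 = 3323.8
  [5→6]: (432.7+333.3)/2 × 1 = 383.0
  [6→7]: (333.3+256.8)/2 × 1 = 295.05
  [7→8]: (256.8+197.8)/2 × 1 = 227.3
  Sum = 5641.65 µg/L·hr
IV tail: 197.8/0.261 = 757.854; AUC_iv,0→∞ = 5641.65 + 757.854 = 6399.504 µg/L·hr
Trapezoidal AUC_0→10.5 (oral suspension):
  [0→2]: (0.0+48.2)/2 × 2 = 48.2
  [2→4]: (48.2+30.5)/2 × 2 = 78.7
  [4→4.5]: (30.5+26.8)/2 × 0.5 = 14.325
  [4.5→10.5]: (26.8+5.6)/2 × 6 = 97.2
  Sum = 238.425 µg/L·hr
oral suspension tail: 5.6/0.261 = 21.456; AUC_ev,0→∞ = 238.425 + 21.456 = 259.881 µg/L·hr
F = (AUC_ev/D_ev)/(AUC_iv/D_iv) = (259.881/30)/(6399.504/20) = 8.6627/319.9752 = 0.0271

F = 0.027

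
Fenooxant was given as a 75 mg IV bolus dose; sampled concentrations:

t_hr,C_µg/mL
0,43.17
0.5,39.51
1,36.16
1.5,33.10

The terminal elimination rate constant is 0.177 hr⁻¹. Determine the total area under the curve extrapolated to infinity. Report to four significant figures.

Trapezoidal AUC_0→1.5:
  [0→0.5]: (43.17+39.51)/2 × 0.5 = 20.67
  [0.5→1]: (39.51+36.16)/2 × 0.5 = 18.9175
  [1→1.5]: (36.16+33.10)/2 × 0.5 = 17.315
  Sum = 56.9025 µg/mL·hr
Extrapolated tail: C_last / k_e = 33.10 / 0.177 = 187.006
AUC_0→∞ = 56.9025 + 187.006 = 243.9085 µg/mL·hr

AUC = 243.9 µg/mL·hr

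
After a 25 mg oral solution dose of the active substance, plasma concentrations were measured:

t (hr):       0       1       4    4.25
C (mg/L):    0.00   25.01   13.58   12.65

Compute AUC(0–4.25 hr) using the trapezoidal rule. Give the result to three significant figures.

AUC = 73.7 mg/L·hr

Trapezoidal AUC_0→4.25:
  [0→1]: (0.00+25.01)/2 × 1 = 12.505
  [1→4]: (25.01+13.58)/2 × 3 = 57.885
  [4→4.25]: (13.58+12.65)/2 × 0.25 = 3.27875
  Sum = 73.66875 mg/L·hr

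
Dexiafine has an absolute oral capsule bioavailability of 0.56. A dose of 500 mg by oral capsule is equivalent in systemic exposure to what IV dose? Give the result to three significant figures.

Systemic exposure from an extravascular dose = F × D_ev, so the equivalent IV dose is F × D_ev.
D_iv = F × D_ev = 0.56 × 500 = 280 mg

D_iv = 280 mg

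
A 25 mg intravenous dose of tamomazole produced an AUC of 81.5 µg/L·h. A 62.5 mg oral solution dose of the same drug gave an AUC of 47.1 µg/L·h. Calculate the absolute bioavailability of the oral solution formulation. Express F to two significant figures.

F = (AUC_ev / D_ev) / (AUC_iv / D_iv)
  = (47.1/62.5) / (81.5/25)
  = 0.7536 / 3.26 = 0.2312

F = 0.23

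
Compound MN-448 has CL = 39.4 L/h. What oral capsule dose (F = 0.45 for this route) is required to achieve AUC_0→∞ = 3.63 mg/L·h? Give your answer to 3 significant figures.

Dose = CL × AUC_0→∞ / F
     = 39.4 × 3.63 / 0.45 = 317.827 mg

Dose = 318 mg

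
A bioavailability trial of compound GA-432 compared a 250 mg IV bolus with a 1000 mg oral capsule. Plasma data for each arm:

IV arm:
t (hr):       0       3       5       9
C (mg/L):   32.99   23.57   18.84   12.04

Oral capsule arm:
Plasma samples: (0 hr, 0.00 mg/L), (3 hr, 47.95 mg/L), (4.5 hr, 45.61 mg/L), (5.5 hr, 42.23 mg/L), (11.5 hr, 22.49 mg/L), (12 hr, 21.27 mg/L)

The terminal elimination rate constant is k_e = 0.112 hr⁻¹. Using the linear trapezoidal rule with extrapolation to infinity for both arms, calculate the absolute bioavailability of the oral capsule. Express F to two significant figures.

Trapezoidal AUC_0→9 (IV):
  [0→3]: (32.99+23.57)/2 × 3 = 84.84
  [3→5]: (23.57+18.84)/2 × 2 = 42.41
  [5→9]: (18.84+12.04)/2 × 4 = 61.76
  Sum = 189.01 mg/L·hr
IV tail: 12.04/0.112 = 107.500; AUC_iv,0→∞ = 189.01 + 107.500 = 296.51 mg/L·hr
Trapezoidal AUC_0→12 (oral capsule):
  [0→3]: (0.00+47.95)/2 × 3 = 71.925
  [3→4.5]: (47.95+45.61)/2 × 1.5 = 70.17
  [4.5→5.5]: (45.61+42.23)/2 × 1 = 43.92
  [5.5→11.5]: (42.23+22.49)/2 × 6 = 194.16
  [11.5→12]: (22.49+21.27)/2 × 0.5 = 10.94
  Sum = 391.115 mg/L·hr
oral capsule tail: 21.27/0.112 = 189.911; AUC_ev,0→∞ = 391.115 + 189.911 = 581.026 mg/L·hr
F = (AUC_ev/D_ev)/(AUC_iv/D_iv) = (581.026/1000)/(296.51/250) = 0.581026/1.18604 = 0.4899

F = 0.49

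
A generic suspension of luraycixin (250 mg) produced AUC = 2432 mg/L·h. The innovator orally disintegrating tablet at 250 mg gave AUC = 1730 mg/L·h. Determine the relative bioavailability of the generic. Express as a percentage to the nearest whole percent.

F_rel = 141%

F_rel = (AUC_test/D_test) / (AUC_ref/D_ref)
      = (2432/250) / (1730/250)
      = 9.728 / 6.92 = 1.4058 = 140.58%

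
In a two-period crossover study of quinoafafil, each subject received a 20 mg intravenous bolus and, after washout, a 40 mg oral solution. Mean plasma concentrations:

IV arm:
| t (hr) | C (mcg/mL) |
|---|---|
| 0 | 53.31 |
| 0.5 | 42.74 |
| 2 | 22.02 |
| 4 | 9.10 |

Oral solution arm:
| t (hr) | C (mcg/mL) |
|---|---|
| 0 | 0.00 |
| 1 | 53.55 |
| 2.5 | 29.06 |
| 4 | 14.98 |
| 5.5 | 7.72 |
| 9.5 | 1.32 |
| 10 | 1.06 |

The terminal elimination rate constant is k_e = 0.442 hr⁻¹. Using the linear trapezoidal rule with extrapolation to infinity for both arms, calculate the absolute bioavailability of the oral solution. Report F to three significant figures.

Trapezoidal AUC_0→4 (IV):
  [0→0.5]: (53.31+42.74)/2 × 0.5 = 24.0125
  [0.5→2]: (42.74+22.02)/2 × 1.5 = 48.57
  [2→4]: (22.02+9.10)/2 × 2 = 31.12
  Sum = 103.7025 mcg/mL·hr
IV tail: 9.10/0.442 = 20.588; AUC_iv,0→∞ = 103.7025 + 20.588 = 124.2905 mcg/mL·hr
Trapezoidal AUC_0→10 (oral solution):
  [0→1]: (0.00+53.55)/2 × 1 = 26.775
  [1→2.5]: (53.55+29.06)/2 × 1.5 = 61.9575
  [2.5→4]: (29.06+14.98)/2 × 1.5 = 33.03
  [4→5.5]: (14.98+7.72)/2 × 1.5 = 17.025
  [5.5→9.5]: (7.72+1.32)/2 × 4 = 18.08
  [9.5→10]: (1.32+1.06)/2 × 0.5 = 0.595
  Sum = 157.4625 mcg/mL·hr
oral solution tail: 1.06/0.442 = 2.398; AUC_ev,0→∞ = 157.4625 + 2.398 = 159.8605 mcg/mL·hr
F = (AUC_ev/D_ev)/(AUC_iv/D_iv) = (159.8605/40)/(124.2905/20) = 3.9965125/6.214525 = 0.6431

F = 0.643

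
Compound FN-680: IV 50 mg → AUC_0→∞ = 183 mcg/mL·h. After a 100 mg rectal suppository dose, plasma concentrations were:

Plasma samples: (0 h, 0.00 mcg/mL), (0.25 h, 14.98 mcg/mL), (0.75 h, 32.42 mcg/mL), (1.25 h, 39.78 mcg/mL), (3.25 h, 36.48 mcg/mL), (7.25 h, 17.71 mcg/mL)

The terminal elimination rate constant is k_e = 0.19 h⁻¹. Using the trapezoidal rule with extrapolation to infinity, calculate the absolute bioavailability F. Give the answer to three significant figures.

Trapezoidal AUC_0→7.25 (rectal suppository):
  [0→0.25]: (0.00+14.98)/2 × 0.25 = 1.8725
  [0.25→0.75]: (14.98+32.42)/2 × 0.5 = 11.85
  [0.75→1.25]: (32.42+39.78)/2 × 0.5 = 18.05
  [1.25→3.25]: (39.78+36.48)/2 × 2 = 76.26
  [3.25→7.25]: (36.48+17.71)/2 × 4 = 108.38
  Sum = 216.4125 mcg/mL·h
Tail: C_last/k_e = 17.71/0.19 = 93.211
AUC_0→∞ (rectal suppository) = 216.4125 + 93.211 = 309.6235 mcg/mL·h
F = (AUC_ev/D_ev)/(AUC_iv/D_iv) = (309.6235/100)/(183/50) = 3.096235/3.66 = 0.8460

F = 0.846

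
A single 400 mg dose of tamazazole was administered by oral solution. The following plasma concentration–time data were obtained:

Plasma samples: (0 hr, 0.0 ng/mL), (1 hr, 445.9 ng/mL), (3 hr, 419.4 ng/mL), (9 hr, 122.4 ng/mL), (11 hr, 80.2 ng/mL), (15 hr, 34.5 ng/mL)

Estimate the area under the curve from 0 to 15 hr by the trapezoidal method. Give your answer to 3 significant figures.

AUC = 3150 ng/mL·hr

Trapezoidal AUC_0→15:
  [0→1]: (0.0+445.9)/2 × 1 = 222.95
  [1→3]: (445.9+419.4)/2 × 2 = 865.3
  [3→9]: (419.4+122.4)/2 × 6 = 1625.4
  [9→11]: (122.4+80.2)/2 × 2 = 202.6
  [11→15]: (80.2+34.5)/2 × 4 = 229.4
  Sum = 3145.65 ng/mL·hr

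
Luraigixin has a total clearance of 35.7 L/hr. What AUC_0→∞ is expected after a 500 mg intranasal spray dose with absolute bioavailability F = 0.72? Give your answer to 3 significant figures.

AUC = 10.1 mg/L·hr

AUC_0→∞ = F × Dose / CL
        = 0.72 × 500 / 35.7 = 10.084 mg/L·hr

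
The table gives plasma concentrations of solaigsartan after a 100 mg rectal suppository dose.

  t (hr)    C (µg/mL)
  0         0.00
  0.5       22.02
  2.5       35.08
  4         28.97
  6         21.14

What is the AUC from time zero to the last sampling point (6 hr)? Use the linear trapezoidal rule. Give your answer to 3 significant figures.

AUC = 161 µg/mL·hr

Trapezoidal AUC_0→6:
  [0→0.5]: (0.00+22.02)/2 × 0.5 = 5.505
  [0.5→2.5]: (22.02+35.08)/2 × 2 = 57.1
  [2.5→4]: (35.08+28.97)/2 × 1.5 = 48.0375
  [4→6]: (28.97+21.14)/2 × 2 = 50.11
  Sum = 160.7525 µg/mL·hr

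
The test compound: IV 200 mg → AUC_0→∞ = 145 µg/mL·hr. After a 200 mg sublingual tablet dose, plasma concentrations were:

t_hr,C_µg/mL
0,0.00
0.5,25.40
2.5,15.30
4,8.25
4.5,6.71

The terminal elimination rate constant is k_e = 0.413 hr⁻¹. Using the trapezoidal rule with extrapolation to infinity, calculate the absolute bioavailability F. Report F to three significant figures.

F = 0.584

Trapezoidal AUC_0→4.5 (sublingual tablet):
  [0→0.5]: (0.00+25.40)/2 × 0.5 = 6.35
  [0.5→2.5]: (25.40+15.30)/2 × 2 = 40.7
  [2.5→4]: (15.30+8.25)/2 × 1.5 = 17.6625
  [4→4.5]: (8.25+6.71)/2 × 0.5 = 3.74
  Sum = 68.4525 µg/mL·hr
Tail: C_last/k_e = 6.71/0.413 = 16.247
AUC_0→∞ (sublingual tablet) = 68.4525 + 16.247 = 84.6995 µg/mL·hr
F = (AUC_ev/D_ev)/(AUC_iv/D_iv) = (84.6995/200)/(145/200) = 0.4234975/0.725 = 0.5841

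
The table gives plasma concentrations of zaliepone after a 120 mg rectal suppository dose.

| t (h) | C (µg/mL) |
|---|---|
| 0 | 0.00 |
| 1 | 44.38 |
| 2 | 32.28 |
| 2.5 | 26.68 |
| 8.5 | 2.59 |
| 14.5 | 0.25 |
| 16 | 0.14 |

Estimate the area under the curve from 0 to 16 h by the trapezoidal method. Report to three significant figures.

Trapezoidal AUC_0→16:
  [0→1]: (0.00+44.38)/2 × 1 = 22.19
  [1→2]: (44.38+32.28)/2 × 1 = 38.33
  [2→2.5]: (32.28+26.68)/2 × 0.5 = 14.74
  [2.5→8.5]: (26.68+2.59)/2 × 6 = 87.81
  [8.5→14.5]: (2.59+0.25)/2 × 6 = 8.52
  [14.5→16]: (0.25+0.14)/2 × 1.5 = 0.2925
  Sum = 171.8825 µg/mL·h

AUC = 172 µg/mL·h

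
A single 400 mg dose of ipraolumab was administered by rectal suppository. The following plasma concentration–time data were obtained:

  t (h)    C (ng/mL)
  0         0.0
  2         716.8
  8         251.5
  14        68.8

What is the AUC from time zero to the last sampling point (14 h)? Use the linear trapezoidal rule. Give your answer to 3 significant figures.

AUC = 4580 ng/mL·h

Trapezoidal AUC_0→14:
  [0→2]: (0.0+716.8)/2 × 2 = 716.8
  [2→8]: (716.8+251.5)/2 × 6 = 2904.9
  [8→14]: (251.5+68.8)/2 × 6 = 960.9
  Sum = 4582.6 ng/mL·h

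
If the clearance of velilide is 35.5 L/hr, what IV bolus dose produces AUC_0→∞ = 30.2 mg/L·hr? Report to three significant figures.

Dose = 1070 mg

Dose_iv = CL × AUC_0→∞
     = 35.5 × 30.2 = 1072.1 mg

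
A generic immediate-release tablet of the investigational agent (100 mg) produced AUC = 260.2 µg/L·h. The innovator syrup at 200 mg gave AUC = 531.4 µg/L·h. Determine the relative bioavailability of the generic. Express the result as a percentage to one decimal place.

F_rel = (AUC_test/D_test) / (AUC_ref/D_ref)
      = (260.2/100) / (531.4/200)
      = 2.602 / 2.657 = 0.9793 = 97.93%

F_rel = 97.9%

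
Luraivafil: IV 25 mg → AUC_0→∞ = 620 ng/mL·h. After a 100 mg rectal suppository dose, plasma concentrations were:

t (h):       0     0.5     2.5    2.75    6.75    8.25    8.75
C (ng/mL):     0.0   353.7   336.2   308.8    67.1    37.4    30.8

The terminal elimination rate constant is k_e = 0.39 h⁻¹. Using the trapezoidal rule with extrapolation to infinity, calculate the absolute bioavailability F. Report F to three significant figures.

F = 0.720

Trapezoidal AUC_0→8.75 (rectal suppository):
  [0→0.5]: (0.0+353.7)/2 × 0.5 = 88.425
  [0.5→2.5]: (353.7+336.2)/2 × 2 = 689.9
  [2.5→2.75]: (336.2+308.8)/2 × 0.25 = 80.625
  [2.75→6.75]: (308.8+67.1)/2 × 4 = 751.8
  [6.75→8.25]: (67.1+37.4)/2 × 1.5 = 78.375
  [8.25→8.75]: (37.4+30.8)/2 × 0.5 = 17.05
  Sum = 1706.175 ng/mL·h
Tail: C_last/k_e = 30.8/0.39 = 78.974
AUC_0→∞ (rectal suppository) = 1706.175 + 78.974 = 1785.149 ng/mL·h
F = (AUC_ev/D_ev)/(AUC_iv/D_iv) = (1785.149/100)/(620/25) = 17.85149/24.8 = 0.7198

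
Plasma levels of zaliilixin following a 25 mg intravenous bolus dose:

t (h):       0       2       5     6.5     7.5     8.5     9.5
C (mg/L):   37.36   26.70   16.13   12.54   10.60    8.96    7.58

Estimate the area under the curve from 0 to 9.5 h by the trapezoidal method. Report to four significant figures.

AUC = 179.4 mg/L·h

Trapezoidal AUC_0→9.5:
  [0→2]: (37.36+26.70)/2 × 2 = 64.06
  [2→5]: (26.70+16.13)/2 × 3 = 64.245
  [5→6.5]: (16.13+12.54)/2 × 1.5 = 21.5025
  [6.5→7.5]: (12.54+10.60)/2 × 1 = 11.57
  [7.5→8.5]: (10.60+8.96)/2 × 1 = 9.78
  [8.5→9.5]: (8.96+7.58)/2 × 1 = 8.27
  Sum = 179.4275 mg/L·h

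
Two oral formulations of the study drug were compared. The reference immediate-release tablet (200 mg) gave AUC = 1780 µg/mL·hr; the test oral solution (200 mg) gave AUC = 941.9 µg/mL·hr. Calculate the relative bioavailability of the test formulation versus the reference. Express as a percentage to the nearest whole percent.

F_rel = (AUC_test/D_test) / (AUC_ref/D_ref)
      = (941.9/200) / (1780/200)
      = 4.7095 / 8.9 = 0.5292 = 52.92%

F_rel = 53%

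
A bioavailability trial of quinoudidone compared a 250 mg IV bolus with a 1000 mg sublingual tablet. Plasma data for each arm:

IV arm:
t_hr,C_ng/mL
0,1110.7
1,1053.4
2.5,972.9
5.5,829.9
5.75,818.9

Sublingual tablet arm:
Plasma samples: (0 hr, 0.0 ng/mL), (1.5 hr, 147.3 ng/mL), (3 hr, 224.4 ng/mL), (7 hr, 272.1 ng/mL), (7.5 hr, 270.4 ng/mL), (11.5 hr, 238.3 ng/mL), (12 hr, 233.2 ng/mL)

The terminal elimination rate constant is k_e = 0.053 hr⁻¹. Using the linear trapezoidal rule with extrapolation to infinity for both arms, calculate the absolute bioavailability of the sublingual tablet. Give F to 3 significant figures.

Trapezoidal AUC_0→5.75 (IV):
  [0→1]: (1110.7+1053.4)/2 × 1 = 1082.05
  [1→2.5]: (1053.4+972.9)/2 × 1.5 = 1519.725
  [2.5→5.5]: (972.9+829.9)/2 × 3 = 2704.2
  [5.5→5.75]: (829.9+818.9)/2 × 0.25 = 206.1
  Sum = 5512.075 ng/mL·hr
IV tail: 818.9/0.053 = 15450.943; AUC_iv,0→∞ = 5512.075 + 15450.943 = 20963.018 ng/mL·hr
Trapezoidal AUC_0→12 (sublingual tablet):
  [0→1.5]: (0.0+147.3)/2 × 1.5 = 110.475
  [1.5→3]: (147.3+224.4)/2 × 1.5 = 278.775
  [3→7]: (224.4+272.1)/2 × 4 = 993.0
  [7→7.5]: (272.1+270.4)/2 × 0.5 = 135.625
  [7.5→11.5]: (270.4+238.3)/2 × 4 = 1017.4
  [11.5→12]: (238.3+233.2)/2 × 0.5 = 117.875
  Sum = 2653.15 ng/mL·hr
sublingual tablet tail: 233.2/0.053 = 4400.000; AUC_ev,0→∞ = 2653.15 + 4400.000 = 7053.15 ng/mL·hr
F = (AUC_ev/D_ev)/(AUC_iv/D_iv) = (7053.15/1000)/(20963.018/250) = 7.05315/83.852072 = 0.0841

F = 0.0841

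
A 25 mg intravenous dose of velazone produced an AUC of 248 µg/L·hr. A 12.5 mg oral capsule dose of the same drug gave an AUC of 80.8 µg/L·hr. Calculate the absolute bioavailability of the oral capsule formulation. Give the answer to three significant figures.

F = 0.652

F = (AUC_ev / D_ev) / (AUC_iv / D_iv)
  = (80.8/12.5) / (248/25)
  = 6.464 / 9.92 = 0.6516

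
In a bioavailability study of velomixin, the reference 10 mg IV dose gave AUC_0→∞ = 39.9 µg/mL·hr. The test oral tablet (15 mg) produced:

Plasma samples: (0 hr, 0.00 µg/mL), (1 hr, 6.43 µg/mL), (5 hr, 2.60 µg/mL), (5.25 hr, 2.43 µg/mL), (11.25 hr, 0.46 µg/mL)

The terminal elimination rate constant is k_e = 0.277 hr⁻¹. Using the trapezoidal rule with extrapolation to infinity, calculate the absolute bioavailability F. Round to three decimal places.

F = 0.539

Trapezoidal AUC_0→11.25 (oral tablet):
  [0→1]: (0.00+6.43)/2 × 1 = 3.215
  [1→5]: (6.43+2.60)/2 × 4 = 18.06
  [5→5.25]: (2.60+2.43)/2 × 0.25 = 0.62875
  [5.25→11.25]: (2.43+0.46)/2 × 6 = 8.67
  Sum = 30.57375 µg/mL·hr
Tail: C_last/k_e = 0.46/0.277 = 1.661
AUC_0→∞ (oral tablet) = 30.57375 + 1.661 = 32.23475 µg/mL·hr
F = (AUC_ev/D_ev)/(AUC_iv/D_iv) = (32.23475/15)/(39.9/10) = 2.14898/3.99 = 0.5386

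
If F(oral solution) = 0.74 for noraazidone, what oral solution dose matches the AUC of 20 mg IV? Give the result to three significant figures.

For equal systemic exposure: F × D_ev = D_iv
D_ev = D_iv / F = 20 / 0.74 = 27.027 mg

D_oral = 27.0 mg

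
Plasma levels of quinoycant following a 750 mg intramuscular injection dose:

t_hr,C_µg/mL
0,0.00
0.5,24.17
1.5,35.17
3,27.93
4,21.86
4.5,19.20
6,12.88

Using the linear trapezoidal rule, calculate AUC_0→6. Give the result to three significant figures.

Trapezoidal AUC_0→6:
  [0→0.5]: (0.00+24.17)/2 × 0.5 = 6.0425
  [0.5→1.5]: (24.17+35.17)/2 × 1 = 29.67
  [1.5→3]: (35.17+27.93)/2 × 1.5 = 47.325
  [3→4]: (27.93+21.86)/2 × 1 = 24.895
  [4→4.5]: (21.86+19.20)/2 × 0.5 = 10.265
  [4.5→6]: (19.20+12.88)/2 × 1.5 = 24.06
  Sum = 142.2575 µg/mL·hr

AUC = 142 µg/mL·hr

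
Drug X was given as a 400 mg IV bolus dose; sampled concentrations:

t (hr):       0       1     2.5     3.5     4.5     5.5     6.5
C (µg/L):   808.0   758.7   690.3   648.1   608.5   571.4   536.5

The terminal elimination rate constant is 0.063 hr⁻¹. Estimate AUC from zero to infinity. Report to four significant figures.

Trapezoidal AUC_0→6.5:
  [0→1]: (808.0+758.7)/2 × 1 = 783.35
  [1→2.5]: (758.7+690.3)/2 × 1.5 = 1086.75
  [2.5→3.5]: (690.3+648.1)/2 × 1 = 669.2
  [3.5→4.5]: (648.1+608.5)/2 × 1 = 628.3
  [4.5→5.5]: (608.5+571.4)/2 × 1 = 589.95
  [5.5→6.5]: (571.4+536.5)/2 × 1 = 553.95
  Sum = 4311.5 µg/L·hr
Extrapolated tail: C_last / k_e = 536.5 / 0.063 = 8515.873
AUC_0→∞ = 4311.5 + 8515.873 = 12827.373 µg/L·hr

AUC = 12830 µg/L·hr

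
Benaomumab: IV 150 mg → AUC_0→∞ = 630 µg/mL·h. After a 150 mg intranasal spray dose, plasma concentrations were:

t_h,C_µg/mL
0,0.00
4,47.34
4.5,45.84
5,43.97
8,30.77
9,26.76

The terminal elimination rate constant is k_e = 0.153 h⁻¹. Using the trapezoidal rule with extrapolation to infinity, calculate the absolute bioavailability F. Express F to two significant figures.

F = 0.72

Trapezoidal AUC_0→9 (intranasal spray):
  [0→4]: (0.00+47.34)/2 × 4 = 94.68
  [4→4.5]: (47.34+45.84)/2 × 0.5 = 23.295
  [4.5→5]: (45.84+43.97)/2 × 0.5 = 22.4525
  [5→8]: (43.97+30.77)/2 × 3 = 112.11
  [8→9]: (30.77+26.76)/2 × 1 = 28.765
  Sum = 281.3025 µg/mL·h
Tail: C_last/k_e = 26.76/0.153 = 174.902
AUC_0→∞ (intranasal spray) = 281.3025 + 174.902 = 456.2045 µg/mL·h
F = (AUC_ev/D_ev)/(AUC_iv/D_iv) = (456.2045/150)/(630/150) = 3.04136/4.2 = 0.7241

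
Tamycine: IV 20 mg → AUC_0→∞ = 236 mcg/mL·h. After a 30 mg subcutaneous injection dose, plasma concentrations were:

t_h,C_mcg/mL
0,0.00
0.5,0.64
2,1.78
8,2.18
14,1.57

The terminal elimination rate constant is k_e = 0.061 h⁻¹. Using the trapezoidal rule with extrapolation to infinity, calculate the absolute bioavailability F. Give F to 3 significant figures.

F = 0.144

Trapezoidal AUC_0→14 (subcutaneous injection):
  [0→0.5]: (0.00+0.64)/2 × 0.5 = 0.16
  [0.5→2]: (0.64+1.78)/2 × 1.5 = 1.815
  [2→8]: (1.78+2.18)/2 × 6 = 11.88
  [8→14]: (2.18+1.57)/2 × 6 = 11.25
  Sum = 25.105 mcg/mL·h
Tail: C_last/k_e = 1.57/0.061 = 25.738
AUC_0→∞ (subcutaneous injection) = 25.105 + 25.738 = 50.843 mcg/mL·h
F = (AUC_ev/D_ev)/(AUC_iv/D_iv) = (50.843/30)/(236/20) = 1.69477/11.8 = 0.1436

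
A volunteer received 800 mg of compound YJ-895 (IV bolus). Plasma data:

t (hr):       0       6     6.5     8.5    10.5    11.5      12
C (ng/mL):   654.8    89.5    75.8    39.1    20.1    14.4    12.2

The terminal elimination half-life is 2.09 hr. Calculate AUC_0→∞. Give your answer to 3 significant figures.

Trapezoidal AUC_0→12:
  [0→6]: (654.8+89.5)/2 × 6 = 2232.9
  [6→6.5]: (89.5+75.8)/2 × 0.5 = 41.325
  [6.5→8.5]: (75.8+39.1)/2 × 2 = 114.9
  [8.5→10.5]: (39.1+20.1)/2 × 2 = 59.2
  [10.5→11.5]: (20.1+14.4)/2 × 1 = 17.25
  [11.5→12]: (14.4+12.2)/2 × 0.5 = 6.65
  Sum = 2472.225 ng/mL·hr
k_e = ln2 / t½ = 0.693147 / 2.09 = 0.3316 hr^-1
Extrapolated tail: C_last / k_e = 12.2 / 0.3316 = 36.791
AUC_0→∞ = 2472.225 + 36.791 = 2509.016 ng/mL·hr

AUC = 2510 ng/mL·hr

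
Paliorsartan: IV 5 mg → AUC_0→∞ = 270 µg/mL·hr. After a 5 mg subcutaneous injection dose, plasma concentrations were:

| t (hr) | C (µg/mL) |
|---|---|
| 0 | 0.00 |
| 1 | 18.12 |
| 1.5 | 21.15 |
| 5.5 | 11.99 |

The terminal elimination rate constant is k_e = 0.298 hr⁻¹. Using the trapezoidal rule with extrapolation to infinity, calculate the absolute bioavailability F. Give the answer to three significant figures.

F = 0.464

Trapezoidal AUC_0→5.5 (subcutaneous injection):
  [0→1]: (0.00+18.12)/2 × 1 = 9.06
  [1→1.5]: (18.12+21.15)/2 × 0.5 = 9.8175
  [1.5→5.5]: (21.15+11.99)/2 × 4 = 66.28
  Sum = 85.1575 µg/mL·hr
Tail: C_last/k_e = 11.99/0.298 = 40.235
AUC_0→∞ (subcutaneous injection) = 85.1575 + 40.235 = 125.3925 µg/mL·hr
F = (AUC_ev/D_ev)/(AUC_iv/D_iv) = (125.3925/5)/(270/5) = 25.0785/54 = 0.4644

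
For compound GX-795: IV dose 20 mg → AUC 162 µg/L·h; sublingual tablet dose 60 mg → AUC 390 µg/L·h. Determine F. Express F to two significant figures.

F = (AUC_ev / D_ev) / (AUC_iv / D_iv)
  = (390/60) / (162/20)
  = 6.5 / 8.1 = 0.8025

F = 0.80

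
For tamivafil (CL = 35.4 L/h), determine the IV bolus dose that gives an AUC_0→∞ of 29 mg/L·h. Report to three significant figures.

Dose_iv = CL × AUC_0→∞
     = 35.4 × 29 = 1026.6 mg

Dose = 1030 mg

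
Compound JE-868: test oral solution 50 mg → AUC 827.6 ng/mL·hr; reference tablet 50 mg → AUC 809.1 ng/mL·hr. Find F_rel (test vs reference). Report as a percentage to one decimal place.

F_rel = (AUC_test/D_test) / (AUC_ref/D_ref)
      = (827.6/50) / (809.1/50)
      = 16.552 / 16.182 = 1.0229 = 102.29%

F_rel = 102.3%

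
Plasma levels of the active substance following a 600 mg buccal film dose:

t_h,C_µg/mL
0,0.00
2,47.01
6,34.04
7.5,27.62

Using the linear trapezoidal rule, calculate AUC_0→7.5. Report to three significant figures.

AUC = 255 µg/mL·h

Trapezoidal AUC_0→7.5:
  [0→2]: (0.00+47.01)/2 × 2 = 47.01
  [2→6]: (47.01+34.04)/2 × 4 = 162.1
  [6→7.5]: (34.04+27.62)/2 × 1.5 = 46.245
  Sum = 255.355 µg/mL·h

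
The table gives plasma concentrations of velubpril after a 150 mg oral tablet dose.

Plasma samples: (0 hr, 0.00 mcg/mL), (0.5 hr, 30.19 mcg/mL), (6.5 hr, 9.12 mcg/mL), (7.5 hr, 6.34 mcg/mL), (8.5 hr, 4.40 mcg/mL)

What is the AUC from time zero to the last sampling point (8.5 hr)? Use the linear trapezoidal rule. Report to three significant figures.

AUC = 139 mcg/mL·hr

Trapezoidal AUC_0→8.5:
  [0→0.5]: (0.00+30.19)/2 × 0.5 = 7.5475
  [0.5→6.5]: (30.19+9.12)/2 × 6 = 117.93
  [6.5→7.5]: (9.12+6.34)/2 × 1 = 7.73
  [7.5→8.5]: (6.34+4.40)/2 × 1 = 5.37
  Sum = 138.5775 mcg/mL·hr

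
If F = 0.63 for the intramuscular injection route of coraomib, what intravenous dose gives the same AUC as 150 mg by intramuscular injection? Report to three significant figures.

Systemic exposure from an extravascular dose = F × D_ev, so the equivalent IV dose is F × D_ev.
D_iv = F × D_ev = 0.63 × 150 = 94.5 mg

D_iv = 94.5 mg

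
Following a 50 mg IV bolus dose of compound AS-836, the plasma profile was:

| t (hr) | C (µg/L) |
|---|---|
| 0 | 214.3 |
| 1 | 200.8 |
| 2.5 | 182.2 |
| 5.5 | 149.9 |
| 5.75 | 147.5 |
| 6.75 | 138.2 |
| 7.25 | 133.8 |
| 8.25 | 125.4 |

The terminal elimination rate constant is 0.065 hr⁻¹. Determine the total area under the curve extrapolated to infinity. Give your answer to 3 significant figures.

Trapezoidal AUC_0→8.25:
  [0→1]: (214.3+200.8)/2 × 1 = 207.55
  [1→2.5]: (200.8+182.2)/2 × 1.5 = 287.25
  [2.5→5.5]: (182.2+149.9)/2 × 3 = 498.15
  [5.5→5.75]: (149.9+147.5)/2 × 0.25 = 37.175
  [5.75→6.75]: (147.5+138.2)/2 × 1 = 142.85
  [6.75→7.25]: (138.2+133.8)/2 × 0.5 = 68.0
  [7.25→8.25]: (133.8+125.4)/2 × 1 = 129.6
  Sum = 1370.575 µg/L·hr
Extrapolated tail: C_last / k_e = 125.4 / 0.065 = 1929.231
AUC_0→∞ = 1370.575 + 1929.231 = 3299.806 µg/L·hr

AUC = 3300 µg/L·hr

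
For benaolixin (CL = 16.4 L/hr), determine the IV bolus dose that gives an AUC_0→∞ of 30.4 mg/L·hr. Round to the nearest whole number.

Dose = 499 mg

Dose_iv = CL × AUC_0→∞
     = 16.4 × 30.4 = 498.56 mg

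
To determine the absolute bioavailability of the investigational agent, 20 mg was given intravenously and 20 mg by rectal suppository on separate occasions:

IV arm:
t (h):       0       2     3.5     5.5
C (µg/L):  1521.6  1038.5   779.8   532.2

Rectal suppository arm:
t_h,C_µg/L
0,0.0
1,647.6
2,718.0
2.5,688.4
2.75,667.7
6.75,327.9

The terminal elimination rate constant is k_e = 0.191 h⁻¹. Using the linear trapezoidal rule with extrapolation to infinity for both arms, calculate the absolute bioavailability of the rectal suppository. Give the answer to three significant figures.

Trapezoidal AUC_0→5.5 (IV):
  [0→2]: (1521.6+1038.5)/2 × 2 = 2560.1
  [2→3.5]: (1038.5+779.8)/2 × 1.5 = 1363.725
  [3.5→5.5]: (779.8+532.2)/2 × 2 = 1312.0
  Sum = 5235.825 µg/L·h
IV tail: 532.2/0.191 = 2786.387; AUC_iv,0→∞ = 5235.825 + 2786.387 = 8022.212 µg/L·h
Trapezoidal AUC_0→6.75 (rectal suppository):
  [0→1]: (0.0+647.6)/2 × 1 = 323.8
  [1→2]: (647.6+718.0)/2 × 1 = 682.8
  [2→2.5]: (718.0+688.4)/2 × 0.5 = 351.6
  [2.5→2.75]: (688.4+667.7)/2 × 0.25 = 169.5125
  [2.75→6.75]: (667.7+327.9)/2 × 4 = 1991.2
  Sum = 3518.9125 µg/L·h
rectal suppository tail: 327.9/0.191 = 1716.754; AUC_ev,0→∞ = 3518.9125 + 1716.754 = 5235.6665 µg/L·h
F = (AUC_ev/D_ev)/(AUC_iv/D_iv) = (5235.6665/20)/(8022.212/20) = 261.783/401.1106 = 0.6526

F = 0.653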